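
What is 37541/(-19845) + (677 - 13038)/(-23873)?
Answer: -92987464/67679955 ≈ -1.3739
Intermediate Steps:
37541/(-19845) + (677 - 13038)/(-23873) = 37541*(-1/19845) - 12361*(-1/23873) = -5363/2835 + 12361/23873 = -92987464/67679955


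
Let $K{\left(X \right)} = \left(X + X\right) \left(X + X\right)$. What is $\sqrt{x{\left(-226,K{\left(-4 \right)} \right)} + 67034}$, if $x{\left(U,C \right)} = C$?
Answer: $\sqrt{67098} \approx 259.03$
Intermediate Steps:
$K{\left(X \right)} = 4 X^{2}$ ($K{\left(X \right)} = 2 X 2 X = 4 X^{2}$)
$\sqrt{x{\left(-226,K{\left(-4 \right)} \right)} + 67034} = \sqrt{4 \left(-4\right)^{2} + 67034} = \sqrt{4 \cdot 16 + 67034} = \sqrt{64 + 67034} = \sqrt{67098}$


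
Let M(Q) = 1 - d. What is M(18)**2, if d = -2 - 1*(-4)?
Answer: 1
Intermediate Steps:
d = 2 (d = -2 + 4 = 2)
M(Q) = -1 (M(Q) = 1 - 1*2 = 1 - 2 = -1)
M(18)**2 = (-1)**2 = 1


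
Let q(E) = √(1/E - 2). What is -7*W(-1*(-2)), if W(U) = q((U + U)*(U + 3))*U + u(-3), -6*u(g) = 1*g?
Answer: -7/2 - 7*I*√195/5 ≈ -3.5 - 19.55*I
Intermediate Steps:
u(g) = -g/6
q(E) = √(-2 + 1/E)
W(U) = ½ + U*√(-2 + 1/(2*U*(3 + U))) (W(U) = √(-2 + 1/((U + U)*(U + 3)))*U - ⅙*(-3) = √(-2 + 1/((2*U)*(3 + U)))*U + ½ = √(-2 + 1/(2*U*(3 + U)))*U + ½ = U*√(-2 + 1/(2*U*(3 + U))) + ½ = ½ + U*√(-2 + 1/(2*U*(3 + U))))
-7*W(-1*(-2)) = -7*(½ + (-1*(-2))*√(-8 + 2/(((-1*(-2)))*(3 - 1*(-2))))/2) = -7*(½ + (½)*2*√(-8 + 2/(2*(3 + 2)))) = -7*(½ + (½)*2*√(-8 + 2*(½)/5)) = -7*(½ + (½)*2*√(-8 + 2*(½)*(⅕))) = -7*(½ + (½)*2*√(-8 + ⅕)) = -7*(½ + (½)*2*√(-39/5)) = -7*(½ + (½)*2*(I*√195/5)) = -7*(½ + I*√195/5) = -7/2 - 7*I*√195/5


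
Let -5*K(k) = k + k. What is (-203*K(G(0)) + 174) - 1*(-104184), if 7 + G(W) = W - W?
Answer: 518948/5 ≈ 1.0379e+5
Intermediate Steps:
G(W) = -7 (G(W) = -7 + (W - W) = -7 + 0 = -7)
K(k) = -2*k/5 (K(k) = -(k + k)/5 = -2*k/5)
(-203*K(G(0)) + 174) - 1*(-104184) = (-(-406)*(-7)/5 + 174) - 1*(-104184) = (-203*14/5 + 174) + 104184 = (-2842/5 + 174) + 104184 = -1972/5 + 104184 = 518948/5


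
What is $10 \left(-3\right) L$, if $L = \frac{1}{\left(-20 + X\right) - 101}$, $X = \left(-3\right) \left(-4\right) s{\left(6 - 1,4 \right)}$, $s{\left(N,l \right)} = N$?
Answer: $\frac{30}{61} \approx 0.4918$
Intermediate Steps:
$X = 60$ ($X = \left(-3\right) \left(-4\right) \left(6 - 1\right) = 12 \left(6 - 1\right) = 12 \cdot 5 = 60$)
$L = - \frac{1}{61}$ ($L = \frac{1}{\left(-20 + 60\right) - 101} = \frac{1}{40 - 101} = \frac{1}{-61} = - \frac{1}{61} \approx -0.016393$)
$10 \left(-3\right) L = 10 \left(-3\right) \left(- \frac{1}{61}\right) = \left(-30\right) \left(- \frac{1}{61}\right) = \frac{30}{61}$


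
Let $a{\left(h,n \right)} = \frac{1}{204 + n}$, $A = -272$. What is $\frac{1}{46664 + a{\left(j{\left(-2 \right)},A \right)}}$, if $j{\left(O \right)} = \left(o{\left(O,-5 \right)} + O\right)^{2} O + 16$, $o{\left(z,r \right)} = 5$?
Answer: $\frac{68}{3173151} \approx 2.143 \cdot 10^{-5}$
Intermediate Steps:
$j{\left(O \right)} = 16 + O \left(5 + O\right)^{2}$ ($j{\left(O \right)} = \left(5 + O\right)^{2} O + 16 = O \left(5 + O\right)^{2} + 16 = 16 + O \left(5 + O\right)^{2}$)
$\frac{1}{46664 + a{\left(j{\left(-2 \right)},A \right)}} = \frac{1}{46664 + \frac{1}{204 - 272}} = \frac{1}{46664 + \frac{1}{-68}} = \frac{1}{46664 - \frac{1}{68}} = \frac{1}{\frac{3173151}{68}} = \frac{68}{3173151}$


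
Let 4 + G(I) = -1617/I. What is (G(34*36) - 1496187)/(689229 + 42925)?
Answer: -610446467/298718832 ≈ -2.0435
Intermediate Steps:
G(I) = -4 - 1617/I
(G(34*36) - 1496187)/(689229 + 42925) = ((-4 - 1617/(34*36)) - 1496187)/(689229 + 42925) = ((-4 - 1617/1224) - 1496187)/732154 = ((-4 - 1617*1/1224) - 1496187)*(1/732154) = ((-4 - 539/408) - 1496187)*(1/732154) = (-2171/408 - 1496187)*(1/732154) = -610446467/408*1/732154 = -610446467/298718832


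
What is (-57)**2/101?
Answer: 3249/101 ≈ 32.168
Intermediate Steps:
(-57)**2/101 = 3249*(1/101) = 3249/101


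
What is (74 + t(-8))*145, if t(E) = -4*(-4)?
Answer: 13050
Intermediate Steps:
t(E) = 16
(74 + t(-8))*145 = (74 + 16)*145 = 90*145 = 13050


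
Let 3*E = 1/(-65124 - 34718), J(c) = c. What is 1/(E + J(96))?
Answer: 299526/28754495 ≈ 0.010417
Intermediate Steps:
E = -1/299526 (E = 1/(3*(-65124 - 34718)) = (⅓)/(-99842) = (⅓)*(-1/99842) = -1/299526 ≈ -3.3386e-6)
1/(E + J(96)) = 1/(-1/299526 + 96) = 1/(28754495/299526) = 299526/28754495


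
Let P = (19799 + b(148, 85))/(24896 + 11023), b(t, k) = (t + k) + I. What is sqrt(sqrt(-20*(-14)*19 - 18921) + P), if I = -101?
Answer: sqrt(79544621 + 143352729*I*sqrt(13601))/11973 ≈ 7.6544 + 7.6181*I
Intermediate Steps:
b(t, k) = -101 + k + t (b(t, k) = (t + k) - 101 = (k + t) - 101 = -101 + k + t)
P = 19931/35919 (P = (19799 + (-101 + 85 + 148))/(24896 + 11023) = (19799 + 132)/35919 = 19931*(1/35919) = 19931/35919 ≈ 0.55489)
sqrt(sqrt(-20*(-14)*19 - 18921) + P) = sqrt(sqrt(-20*(-14)*19 - 18921) + 19931/35919) = sqrt(sqrt(280*19 - 18921) + 19931/35919) = sqrt(sqrt(5320 - 18921) + 19931/35919) = sqrt(sqrt(-13601) + 19931/35919) = sqrt(I*sqrt(13601) + 19931/35919) = sqrt(19931/35919 + I*sqrt(13601))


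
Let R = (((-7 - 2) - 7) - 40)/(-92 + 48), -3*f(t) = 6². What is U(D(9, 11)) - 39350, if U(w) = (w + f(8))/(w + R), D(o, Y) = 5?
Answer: -2715227/69 ≈ -39351.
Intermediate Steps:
f(t) = -12 (f(t) = -⅓*6² = -⅓*36 = -12)
R = 14/11 (R = ((-9 - 7) - 40)/(-44) = (-16 - 40)*(-1/44) = -56*(-1/44) = 14/11 ≈ 1.2727)
U(w) = (-12 + w)/(14/11 + w) (U(w) = (w - 12)/(w + 14/11) = (-12 + w)/(14/11 + w))
U(D(9, 11)) - 39350 = 11*(-12 + 5)/(14 + 11*5) - 39350 = 11*(-7)/(14 + 55) - 39350 = 11*(-7)/69 - 39350 = 11*(1/69)*(-7) - 39350 = -77/69 - 39350 = -2715227/69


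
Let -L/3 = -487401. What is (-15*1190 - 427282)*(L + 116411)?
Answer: -702691607048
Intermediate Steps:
L = 1462203 (L = -3*(-487401) = 1462203)
(-15*1190 - 427282)*(L + 116411) = (-15*1190 - 427282)*(1462203 + 116411) = (-17850 - 427282)*1578614 = -445132*1578614 = -702691607048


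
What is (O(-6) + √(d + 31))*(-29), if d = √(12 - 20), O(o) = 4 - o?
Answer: -290 - 29*√(31 + 2*I*√2) ≈ -451.63 - 7.3584*I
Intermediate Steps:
d = 2*I*√2 (d = √(-8) = 2*I*√2 ≈ 2.8284*I)
(O(-6) + √(d + 31))*(-29) = ((4 - 1*(-6)) + √(2*I*√2 + 31))*(-29) = ((4 + 6) + √(31 + 2*I*√2))*(-29) = (10 + √(31 + 2*I*√2))*(-29) = -290 - 29*√(31 + 2*I*√2)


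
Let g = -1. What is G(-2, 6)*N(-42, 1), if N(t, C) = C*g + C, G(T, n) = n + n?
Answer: 0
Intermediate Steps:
G(T, n) = 2*n
N(t, C) = 0 (N(t, C) = C*(-1) + C = -C + C = 0)
G(-2, 6)*N(-42, 1) = (2*6)*0 = 12*0 = 0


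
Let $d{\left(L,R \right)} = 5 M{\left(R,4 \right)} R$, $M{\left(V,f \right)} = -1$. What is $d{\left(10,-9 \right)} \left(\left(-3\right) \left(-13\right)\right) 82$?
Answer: $143910$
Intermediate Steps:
$d{\left(L,R \right)} = - 5 R$ ($d{\left(L,R \right)} = 5 \left(-1\right) R = - 5 R$)
$d{\left(10,-9 \right)} \left(\left(-3\right) \left(-13\right)\right) 82 = \left(-5\right) \left(-9\right) \left(\left(-3\right) \left(-13\right)\right) 82 = 45 \cdot 39 \cdot 82 = 1755 \cdot 82 = 143910$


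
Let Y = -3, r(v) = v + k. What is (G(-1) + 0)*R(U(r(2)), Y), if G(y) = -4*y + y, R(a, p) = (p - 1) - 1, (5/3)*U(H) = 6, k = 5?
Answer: -15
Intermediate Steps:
r(v) = 5 + v (r(v) = v + 5 = 5 + v)
U(H) = 18/5 (U(H) = (⅗)*6 = 18/5)
R(a, p) = -2 + p (R(a, p) = (-1 + p) - 1 = -2 + p)
G(y) = -3*y
(G(-1) + 0)*R(U(r(2)), Y) = (-3*(-1) + 0)*(-2 - 3) = (3 + 0)*(-5) = 3*(-5) = -15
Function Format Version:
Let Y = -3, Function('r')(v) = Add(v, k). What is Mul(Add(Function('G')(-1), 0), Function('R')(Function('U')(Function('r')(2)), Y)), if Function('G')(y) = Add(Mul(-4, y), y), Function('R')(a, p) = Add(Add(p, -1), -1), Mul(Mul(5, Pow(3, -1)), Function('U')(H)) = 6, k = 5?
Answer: -15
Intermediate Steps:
Function('r')(v) = Add(5, v) (Function('r')(v) = Add(v, 5) = Add(5, v))
Function('U')(H) = Rational(18, 5) (Function('U')(H) = Mul(Rational(3, 5), 6) = Rational(18, 5))
Function('R')(a, p) = Add(-2, p) (Function('R')(a, p) = Add(Add(-1, p), -1) = Add(-2, p))
Function('G')(y) = Mul(-3, y)
Mul(Add(Function('G')(-1), 0), Function('R')(Function('U')(Function('r')(2)), Y)) = Mul(Add(Mul(-3, -1), 0), Add(-2, -3)) = Mul(Add(3, 0), -5) = Mul(3, -5) = -15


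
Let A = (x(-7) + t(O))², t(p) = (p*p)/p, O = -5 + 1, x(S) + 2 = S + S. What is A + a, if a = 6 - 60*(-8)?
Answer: 886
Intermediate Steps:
x(S) = -2 + 2*S (x(S) = -2 + (S + S) = -2 + 2*S)
O = -4
t(p) = p (t(p) = p²/p = p)
A = 400 (A = ((-2 + 2*(-7)) - 4)² = ((-2 - 14) - 4)² = (-16 - 4)² = (-20)² = 400)
a = 486 (a = 6 + 480 = 486)
A + a = 400 + 486 = 886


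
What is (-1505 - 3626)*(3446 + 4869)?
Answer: -42664265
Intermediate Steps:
(-1505 - 3626)*(3446 + 4869) = -5131*8315 = -42664265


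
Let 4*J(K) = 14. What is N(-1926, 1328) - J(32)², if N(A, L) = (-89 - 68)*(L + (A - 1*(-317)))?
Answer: 176419/4 ≈ 44105.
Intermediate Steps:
J(K) = 7/2 (J(K) = (¼)*14 = 7/2)
N(A, L) = -49769 - 157*A - 157*L (N(A, L) = -157*(L + (A + 317)) = -157*(L + (317 + A)) = -157*(317 + A + L) = -49769 - 157*A - 157*L)
N(-1926, 1328) - J(32)² = (-49769 - 157*(-1926) - 157*1328) - (7/2)² = (-49769 + 302382 - 208496) - 1*49/4 = 44117 - 49/4 = 176419/4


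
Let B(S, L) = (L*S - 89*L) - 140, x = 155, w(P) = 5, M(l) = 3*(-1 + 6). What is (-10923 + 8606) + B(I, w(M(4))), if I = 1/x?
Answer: -89961/31 ≈ -2902.0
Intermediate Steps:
M(l) = 15 (M(l) = 3*5 = 15)
I = 1/155 ≈ 0.0064516
B(S, L) = -140 - 89*L + L*S (B(S, L) = (-89*L + L*S) - 140 = -140 - 89*L + L*S)
(-10923 + 8606) + B(I, w(M(4))) = (-10923 + 8606) + (-140 - 89*5 + 5*(1/155)) = -2317 + (-140 - 445 + 1/31) = -2317 - 18134/31 = -89961/31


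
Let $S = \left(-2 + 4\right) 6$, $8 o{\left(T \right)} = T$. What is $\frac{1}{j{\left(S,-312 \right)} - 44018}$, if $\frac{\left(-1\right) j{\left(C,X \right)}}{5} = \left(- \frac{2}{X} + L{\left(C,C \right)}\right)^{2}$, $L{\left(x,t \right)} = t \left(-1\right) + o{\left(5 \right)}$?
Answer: $- \frac{97344}{4347794237} \approx -2.2389 \cdot 10^{-5}$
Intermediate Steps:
$o{\left(T \right)} = \frac{T}{8}$
$L{\left(x,t \right)} = \frac{5}{8} - t$ ($L{\left(x,t \right)} = t \left(-1\right) + \frac{1}{8} \cdot 5 = - t + \frac{5}{8} = \frac{5}{8} - t$)
$S = 12$ ($S = 2 \cdot 6 = 12$)
$j{\left(C,X \right)} = - 5 \left(\frac{5}{8} - C - \frac{2}{X}\right)^{2}$ ($j{\left(C,X \right)} = - 5 \left(- \frac{2}{X} - \left(- \frac{5}{8} + C\right)\right)^{2} = - 5 \left(\frac{5}{8} - C - \frac{2}{X}\right)^{2}$)
$\frac{1}{j{\left(S,-312 \right)} - 44018} = \frac{1}{- \frac{5 \left(16 - 312 \left(-5 + 8 \cdot 12\right)\right)^{2}}{64 \cdot 97344} - 44018} = \frac{1}{\left(- \frac{5}{64}\right) \frac{1}{97344} \left(16 - 312 \left(-5 + 96\right)\right)^{2} - 44018} = \frac{1}{\left(- \frac{5}{64}\right) \frac{1}{97344} \left(16 - 28392\right)^{2} - 44018} = \frac{1}{\left(- \frac{5}{64}\right) \frac{1}{97344} \left(-28376\right)^{2} - 44018} = \frac{1}{\left(- \frac{5}{64}\right) \frac{1}{97344} \cdot 805197376 - 44018} = \frac{1}{- \frac{62906045}{97344} - 44018} = \frac{1}{- \frac{4347794237}{97344}} = - \frac{97344}{4347794237}$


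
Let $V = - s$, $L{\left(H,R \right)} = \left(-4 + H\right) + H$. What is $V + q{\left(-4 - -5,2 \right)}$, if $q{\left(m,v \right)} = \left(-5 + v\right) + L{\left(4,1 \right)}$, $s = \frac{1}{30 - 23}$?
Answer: $\frac{6}{7} \approx 0.85714$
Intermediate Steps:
$L{\left(H,R \right)} = -4 + 2 H$
$s = \frac{1}{7} \approx 0.14286$
$q{\left(m,v \right)} = -1 + v$ ($q{\left(m,v \right)} = \left(-5 + v\right) + \left(-4 + 2 \cdot 4\right) = \left(-5 + v\right) + \left(-4 + 8\right) = \left(-5 + v\right) + 4 = -1 + v$)
$V = - \frac{1}{7}$ ($V = \left(-1\right) \frac{1}{7} = - \frac{1}{7} \approx -0.14286$)
$V + q{\left(-4 - -5,2 \right)} = - \frac{1}{7} + \left(-1 + 2\right) = - \frac{1}{7} + 1 = \frac{6}{7}$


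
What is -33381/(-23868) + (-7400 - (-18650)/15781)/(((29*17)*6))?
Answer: -1338359359/1213685148 ≈ -1.1027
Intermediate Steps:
-33381/(-23868) + (-7400 - (-18650)/15781)/(((29*17)*6)) = -33381*(-1/23868) + (-7400 - (-18650)/15781)/((493*6)) = 3709/2652 + (-7400 - 1*(-18650/15781))/2958 = 3709/2652 + (-7400 + 18650/15781)*(1/2958) = 3709/2652 - 116760750/15781*1/2958 = 3709/2652 - 19460125/7780033 = -1338359359/1213685148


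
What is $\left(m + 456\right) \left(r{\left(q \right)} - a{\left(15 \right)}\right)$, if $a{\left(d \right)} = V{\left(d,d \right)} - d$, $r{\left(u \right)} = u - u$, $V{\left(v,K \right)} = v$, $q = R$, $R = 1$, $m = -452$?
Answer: $0$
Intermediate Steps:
$q = 1$
$r{\left(u \right)} = 0$
$a{\left(d \right)} = 0$ ($a{\left(d \right)} = d - d = 0$)
$\left(m + 456\right) \left(r{\left(q \right)} - a{\left(15 \right)}\right) = \left(-452 + 456\right) \left(0 - 0\right) = 4 \left(0 + 0\right) = 4 \cdot 0 = 0$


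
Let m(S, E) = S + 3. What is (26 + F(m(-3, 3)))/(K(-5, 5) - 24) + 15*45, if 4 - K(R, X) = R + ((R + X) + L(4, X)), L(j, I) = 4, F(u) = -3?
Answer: 12802/19 ≈ 673.79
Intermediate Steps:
m(S, E) = 3 + S
K(R, X) = -X - 2*R (K(R, X) = 4 - (R + ((R + X) + 4)) = 4 - (R + (4 + R + X)) = 4 - (4 + X + 2*R) = 4 + (-4 - X - 2*R) = -X - 2*R)
(26 + F(m(-3, 3)))/(K(-5, 5) - 24) + 15*45 = (26 - 3)/((-1*5 - 2*(-5)) - 24) + 15*45 = 23/((-5 + 10) - 24) + 675 = 23/(5 - 24) + 675 = 23/(-19) + 675 = 23*(-1/19) + 675 = -23/19 + 675 = 12802/19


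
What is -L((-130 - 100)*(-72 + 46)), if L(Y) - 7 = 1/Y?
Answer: -41861/5980 ≈ -7.0002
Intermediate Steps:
L(Y) = 7 + 1/Y
-L((-130 - 100)*(-72 + 46)) = -(7 + 1/((-130 - 100)*(-72 + 46))) = -(7 + 1/(-230*(-26))) = -(7 + 1/5980) = -1*41861/5980 = -41861/5980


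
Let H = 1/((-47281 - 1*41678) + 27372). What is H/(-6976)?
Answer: 1/429630912 ≈ 2.3276e-9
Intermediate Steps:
H = -1/61587 (H = 1/((-47281 - 41678) + 27372) = 1/(-88959 + 27372) = 1/(-61587) = -1/61587 ≈ -1.6237e-5)
H/(-6976) = -1/61587/(-6976) = -1/61587*(-1/6976) = 1/429630912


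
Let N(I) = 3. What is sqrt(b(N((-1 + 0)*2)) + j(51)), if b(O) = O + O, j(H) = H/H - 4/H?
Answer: sqrt(18003)/51 ≈ 2.6309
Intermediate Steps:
j(H) = 1 - 4/H
b(O) = 2*O
sqrt(b(N((-1 + 0)*2)) + j(51)) = sqrt(2*3 + (-4 + 51)/51) = sqrt(6 + (1/51)*47) = sqrt(6 + 47/51) = sqrt(353/51) = sqrt(18003)/51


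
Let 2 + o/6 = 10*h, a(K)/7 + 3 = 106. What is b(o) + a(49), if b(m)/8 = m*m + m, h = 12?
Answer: 4016497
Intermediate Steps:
a(K) = 721 (a(K) = -21 + 7*106 = -21 + 742 = 721)
o = 708 (o = -12 + 6*(10*12) = -12 + 6*120 = -12 + 720 = 708)
b(m) = 8*m + 8*m**2 (b(m) = 8*(m*m + m) = 8*(m**2 + m) = 8*(m + m**2) = 8*m + 8*m**2)
b(o) + a(49) = 8*708*(1 + 708) + 721 = 8*708*709 + 721 = 4015776 + 721 = 4016497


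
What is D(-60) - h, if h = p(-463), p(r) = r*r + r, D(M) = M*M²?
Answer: -429906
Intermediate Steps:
D(M) = M³
p(r) = r + r² (p(r) = r² + r = r + r²)
h = 213906 (h = -463*(1 - 463) = -463*(-462) = 213906)
D(-60) - h = (-60)³ - 1*213906 = -216000 - 213906 = -429906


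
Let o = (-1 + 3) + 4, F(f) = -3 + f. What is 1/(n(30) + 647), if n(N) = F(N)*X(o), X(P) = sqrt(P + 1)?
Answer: 647/413506 - 27*sqrt(7)/413506 ≈ 0.0013919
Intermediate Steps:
o = 6 (o = 2 + 4 = 6)
X(P) = sqrt(1 + P)
n(N) = sqrt(7)*(-3 + N) (n(N) = (-3 + N)*sqrt(1 + 6) = (-3 + N)*sqrt(7) = sqrt(7)*(-3 + N))
1/(n(30) + 647) = 1/(sqrt(7)*(-3 + 30) + 647) = 1/(sqrt(7)*27 + 647) = 1/(27*sqrt(7) + 647) = 1/(647 + 27*sqrt(7))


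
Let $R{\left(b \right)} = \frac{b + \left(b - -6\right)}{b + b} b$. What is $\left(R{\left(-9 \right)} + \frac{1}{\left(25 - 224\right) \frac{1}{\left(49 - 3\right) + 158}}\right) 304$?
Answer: $- \frac{424992}{199} \approx -2135.6$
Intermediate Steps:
$R{\left(b \right)} = 3 + b$ ($R{\left(b \right)} = \frac{b + \left(b + 6\right)}{2 b} b = \left(b + \left(6 + b\right)\right) \frac{1}{2 b} b = \left(6 + 2 b\right) \frac{1}{2 b} b = \frac{6 + 2 b}{2 b} b = 3 + b$)
$\left(R{\left(-9 \right)} + \frac{1}{\left(25 - 224\right) \frac{1}{\left(49 - 3\right) + 158}}\right) 304 = \left(\left(3 - 9\right) + \frac{1}{\left(25 - 224\right) \frac{1}{\left(49 - 3\right) + 158}}\right) 304 = \left(-6 + \frac{1}{\left(-199\right) \frac{1}{\left(49 - 3\right) + 158}}\right) 304 = \left(-6 + \frac{1}{\left(-199\right) \frac{1}{46 + 158}}\right) 304 = \left(-6 + \frac{1}{\left(-199\right) \frac{1}{204}}\right) 304 = \left(-6 + \frac{1}{- \frac{199}{204}}\right) 304 = \left(-6 - \frac{204}{199}\right) 304 = \left(- \frac{1398}{199}\right) 304 = - \frac{424992}{199}$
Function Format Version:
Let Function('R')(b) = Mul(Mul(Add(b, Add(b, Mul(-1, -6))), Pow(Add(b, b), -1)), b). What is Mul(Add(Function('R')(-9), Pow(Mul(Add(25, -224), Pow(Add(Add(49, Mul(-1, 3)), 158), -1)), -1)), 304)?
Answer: Rational(-424992, 199) ≈ -2135.6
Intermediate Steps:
Function('R')(b) = Add(3, b) (Function('R')(b) = Mul(Mul(Add(b, Add(b, 6)), Pow(Mul(2, b), -1)), b) = Mul(Mul(Add(b, Add(6, b)), Mul(Rational(1, 2), Pow(b, -1))), b) = Mul(Mul(Add(6, Mul(2, b)), Mul(Rational(1, 2), Pow(b, -1))), b) = Mul(Mul(Rational(1, 2), Pow(b, -1), Add(6, Mul(2, b))), b) = Add(3, b))
Mul(Add(Function('R')(-9), Pow(Mul(Add(25, -224), Pow(Add(Add(49, Mul(-1, 3)), 158), -1)), -1)), 304) = Mul(Add(Add(3, -9), Pow(Mul(Add(25, -224), Pow(Add(Add(49, Mul(-1, 3)), 158), -1)), -1)), 304) = Mul(Add(-6, Pow(Mul(-199, Pow(Add(Add(49, -3), 158), -1)), -1)), 304) = Mul(Add(-6, Pow(Mul(-199, Pow(Add(46, 158), -1)), -1)), 304) = Mul(Add(-6, Pow(Mul(-199, Pow(204, -1)), -1)), 304) = Mul(Add(-6, Pow(Mul(-199, Rational(1, 204)), -1)), 304) = Mul(Add(-6, Pow(Rational(-199, 204), -1)), 304) = Mul(Add(-6, Rational(-204, 199)), 304) = Mul(Rational(-1398, 199), 304) = Rational(-424992, 199)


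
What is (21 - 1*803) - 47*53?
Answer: -3273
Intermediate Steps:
(21 - 1*803) - 47*53 = (21 - 803) - 1*2491 = -782 - 2491 = -3273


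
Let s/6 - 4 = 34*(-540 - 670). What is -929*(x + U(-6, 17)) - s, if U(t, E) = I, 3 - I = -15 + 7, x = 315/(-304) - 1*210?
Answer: 131525483/304 ≈ 4.3265e+5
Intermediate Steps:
x = -64155/304 (x = 315*(-1/304) - 210 = -315/304 - 210 = -64155/304 ≈ -211.04)
I = 11 (I = 3 - (-15 + 7) = 3 - 1*(-8) = 3 + 8 = 11)
U(t, E) = 11
s = -246816 (s = 24 + 6*(34*(-540 - 670)) = 24 + 6*(34*(-1210)) = 24 + 6*(-41140) = 24 - 246840 = -246816)
-929*(x + U(-6, 17)) - s = -929*(-64155/304 + 11) - 1*(-246816) = -929*(-60811/304) + 246816 = 56493419/304 + 246816 = 131525483/304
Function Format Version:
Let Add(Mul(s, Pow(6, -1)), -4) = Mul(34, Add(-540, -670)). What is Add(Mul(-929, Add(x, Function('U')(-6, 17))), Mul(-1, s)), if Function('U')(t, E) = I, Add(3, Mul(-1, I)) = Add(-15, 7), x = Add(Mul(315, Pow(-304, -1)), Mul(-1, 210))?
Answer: Rational(131525483, 304) ≈ 4.3265e+5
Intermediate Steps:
x = Rational(-64155, 304) (x = Add(Mul(315, Rational(-1, 304)), -210) = Add(Rational(-315, 304), -210) = Rational(-64155, 304) ≈ -211.04)
I = 11 (I = Add(3, Mul(-1, Add(-15, 7))) = Add(3, Mul(-1, -8)) = Add(3, 8) = 11)
Function('U')(t, E) = 11
s = -246816 (s = Add(24, Mul(6, Mul(34, Add(-540, -670)))) = Add(24, Mul(6, Mul(34, -1210))) = Add(24, Mul(6, -41140)) = Add(24, -246840) = -246816)
Add(Mul(-929, Add(x, Function('U')(-6, 17))), Mul(-1, s)) = Add(Mul(-929, Add(Rational(-64155, 304), 11)), Mul(-1, -246816)) = Add(Mul(-929, Rational(-60811, 304)), 246816) = Add(Rational(56493419, 304), 246816) = Rational(131525483, 304)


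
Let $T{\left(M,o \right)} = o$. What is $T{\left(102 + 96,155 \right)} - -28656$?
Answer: $28811$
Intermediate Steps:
$T{\left(102 + 96,155 \right)} - -28656 = 155 - -28656 = 155 + 28656 = 28811$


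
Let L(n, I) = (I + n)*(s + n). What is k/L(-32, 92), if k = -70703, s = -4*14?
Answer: 70703/5280 ≈ 13.391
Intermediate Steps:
s = -56
L(n, I) = (-56 + n)*(I + n) (L(n, I) = (I + n)*(-56 + n) = (-56 + n)*(I + n))
k/L(-32, 92) = -70703/((-32)**2 - 56*92 - 56*(-32) + 92*(-32)) = -70703/(1024 - 5152 + 1792 - 2944) = -70703/(-5280) = -70703*(-1/5280) = 70703/5280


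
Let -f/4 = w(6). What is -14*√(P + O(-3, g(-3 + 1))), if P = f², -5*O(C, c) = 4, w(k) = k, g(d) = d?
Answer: -28*√3595/5 ≈ -335.77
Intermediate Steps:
O(C, c) = -⅘ (O(C, c) = -⅕*4 = -⅘)
f = -24 (f = -4*6 = -24)
P = 576 (P = (-24)² = 576)
-14*√(P + O(-3, g(-3 + 1))) = -14*√(576 - ⅘) = -28*√3595/5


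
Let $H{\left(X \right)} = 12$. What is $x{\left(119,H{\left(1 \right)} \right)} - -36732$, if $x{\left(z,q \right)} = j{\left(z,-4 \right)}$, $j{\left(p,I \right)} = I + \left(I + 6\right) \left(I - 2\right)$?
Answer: $36716$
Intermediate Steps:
$j{\left(p,I \right)} = I + \left(-2 + I\right) \left(6 + I\right)$ ($j{\left(p,I \right)} = I + \left(6 + I\right) \left(-2 + I\right) = I + \left(-2 + I\right) \left(6 + I\right)$)
$x{\left(z,q \right)} = -16$ ($x{\left(z,q \right)} = -12 + \left(-4\right)^{2} + 5 \left(-4\right) = -12 + 16 - 20 = -16$)
$x{\left(119,H{\left(1 \right)} \right)} - -36732 = -16 - -36732 = -16 + 36732 = 36716$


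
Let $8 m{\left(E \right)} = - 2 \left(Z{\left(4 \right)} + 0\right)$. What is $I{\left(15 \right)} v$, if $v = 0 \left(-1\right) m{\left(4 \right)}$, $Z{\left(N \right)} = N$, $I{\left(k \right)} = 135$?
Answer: $0$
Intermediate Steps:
$m{\left(E \right)} = -1$ ($m{\left(E \right)} = \frac{\left(-2\right) \left(4 + 0\right)}{8} = \frac{\left(-2\right) 4}{8} = \frac{1}{8} \left(-8\right) = -1$)
$v = 0$ ($v = 0 \left(-1\right) \left(-1\right) = 0 \left(-1\right) = 0$)
$I{\left(15 \right)} v = 135 \cdot 0 = 0$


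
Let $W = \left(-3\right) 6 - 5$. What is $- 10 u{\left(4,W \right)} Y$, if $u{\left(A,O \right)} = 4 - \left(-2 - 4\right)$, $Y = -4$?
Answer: $400$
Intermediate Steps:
$W = -23$ ($W = -18 - 5 = -23$)
$u{\left(A,O \right)} = 10$ ($u{\left(A,O \right)} = 4 - -6 = 4 + 6 = 10$)
$- 10 u{\left(4,W \right)} Y = \left(-10\right) 10 \left(-4\right) = \left(-100\right) \left(-4\right) = 400$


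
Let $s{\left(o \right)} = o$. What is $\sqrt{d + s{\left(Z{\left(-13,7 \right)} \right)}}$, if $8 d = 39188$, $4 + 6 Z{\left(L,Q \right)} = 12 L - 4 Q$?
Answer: $\frac{\sqrt{175218}}{6} \approx 69.765$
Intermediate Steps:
$Z{\left(L,Q \right)} = - \frac{2}{3} + 2 L - \frac{2 Q}{3}$ ($Z{\left(L,Q \right)} = - \frac{2}{3} + \frac{12 L - 4 Q}{6} = - \frac{2}{3} + \frac{- 4 Q + 12 L}{6} = - \frac{2}{3} + \left(2 L - \frac{2 Q}{3}\right) = - \frac{2}{3} + 2 L - \frac{2 Q}{3}$)
$d = \frac{9797}{2}$ ($d = \frac{1}{8} \cdot 39188 = \frac{9797}{2} \approx 4898.5$)
$\sqrt{d + s{\left(Z{\left(-13,7 \right)} \right)}} = \sqrt{\frac{9797}{2} - \frac{94}{3}} = \sqrt{\frac{29203}{6}} = \frac{\sqrt{175218}}{6}$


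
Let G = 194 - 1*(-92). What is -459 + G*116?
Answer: 32717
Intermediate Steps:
G = 286 (G = 194 + 92 = 286)
-459 + G*116 = -459 + 286*116 = -459 + 33176 = 32717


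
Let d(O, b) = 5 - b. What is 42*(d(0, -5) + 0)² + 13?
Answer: 4213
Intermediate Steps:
42*(d(0, -5) + 0)² + 13 = 42*((5 - 1*(-5)) + 0)² + 13 = 42*((5 + 5) + 0)² + 13 = 42*(10 + 0)² + 13 = 42*10² + 13 = 42*100 + 13 = 4200 + 13 = 4213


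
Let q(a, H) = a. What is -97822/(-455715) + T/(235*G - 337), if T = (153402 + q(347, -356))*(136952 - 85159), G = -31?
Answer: -3628913377034971/3473459730 ≈ -1.0448e+6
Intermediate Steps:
T = 7963121957 (T = (153402 + 347)*(136952 - 85159) = 153749*51793 = 7963121957)
-97822/(-455715) + T/(235*G - 337) = -97822/(-455715) + 7963121957/(235*(-31) - 337) = -97822*(-1/455715) + 7963121957/(-7285 - 337) = 97822/455715 + 7963121957/(-7622) = 97822/455715 + 7963121957*(-1/7622) = 97822/455715 - 7963121957/7622 = -3628913377034971/3473459730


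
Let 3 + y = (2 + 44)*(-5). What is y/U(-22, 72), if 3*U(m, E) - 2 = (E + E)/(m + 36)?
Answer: -4893/86 ≈ -56.895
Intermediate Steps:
U(m, E) = ⅔ + 2*E/(3*(36 + m)) (U(m, E) = ⅔ + ((E + E)/(m + 36))/3 = ⅔ + ((2*E)/(36 + m))/3 = ⅔ + (2*E/(36 + m))/3 = ⅔ + 2*E/(3*(36 + m)))
y = -233 (y = -3 + (2 + 44)*(-5) = -3 + 46*(-5) = -3 - 230 = -233)
y/U(-22, 72) = -233*3*(36 - 22)/(2*(36 + 72 - 22)) = -233/((⅔)*86/14) = -233/((⅔)*(1/14)*86) = -233/86/21 = -233*21/86 = -4893/86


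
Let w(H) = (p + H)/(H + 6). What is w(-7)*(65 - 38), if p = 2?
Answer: 135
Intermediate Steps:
w(H) = (2 + H)/(6 + H) (w(H) = (2 + H)/(H + 6) = (2 + H)/(6 + H))
w(-7)*(65 - 38) = ((2 - 7)/(6 - 7))*(65 - 38) = (-5/(-1))*27 = -1*(-5)*27 = 5*27 = 135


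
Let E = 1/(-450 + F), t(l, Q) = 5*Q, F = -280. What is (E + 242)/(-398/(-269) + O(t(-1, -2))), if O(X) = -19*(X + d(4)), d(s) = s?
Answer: 47521271/22676720 ≈ 2.0956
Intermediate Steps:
O(X) = -76 - 19*X (O(X) = -19*(X + 4) = -19*(4 + X) = -76 - 19*X)
E = -1/730 (E = 1/(-450 - 280) = 1/(-730) = -1/730 ≈ -0.0013699)
(E + 242)/(-398/(-269) + O(t(-1, -2))) = (-1/730 + 242)/(-398/(-269) + (-76 - 95*(-2))) = 176659/(730*(-398*(-1/269) + (-76 - 19*(-10)))) = 176659/(730*(398/269 + (-76 + 190))) = 176659/(730*(398/269 + 114)) = 176659/(730*(31064/269)) = (176659/730)*(269/31064) = 47521271/22676720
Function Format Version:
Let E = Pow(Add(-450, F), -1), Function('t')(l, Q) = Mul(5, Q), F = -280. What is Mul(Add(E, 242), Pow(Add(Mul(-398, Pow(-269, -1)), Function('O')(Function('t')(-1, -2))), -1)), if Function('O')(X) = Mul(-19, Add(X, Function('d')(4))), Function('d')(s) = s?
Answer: Rational(47521271, 22676720) ≈ 2.0956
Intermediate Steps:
Function('O')(X) = Add(-76, Mul(-19, X)) (Function('O')(X) = Mul(-19, Add(X, 4)) = Mul(-19, Add(4, X)) = Add(-76, Mul(-19, X)))
E = Rational(-1, 730) (E = Pow(Add(-450, -280), -1) = Pow(-730, -1) = Rational(-1, 730) ≈ -0.0013699)
Mul(Add(E, 242), Pow(Add(Mul(-398, Pow(-269, -1)), Function('O')(Function('t')(-1, -2))), -1)) = Mul(Add(Rational(-1, 730), 242), Pow(Add(Mul(-398, Pow(-269, -1)), Add(-76, Mul(-19, Mul(5, -2)))), -1)) = Mul(Rational(176659, 730), Pow(Add(Mul(-398, Rational(-1, 269)), Add(-76, Mul(-19, -10))), -1)) = Mul(Rational(176659, 730), Pow(Add(Rational(398, 269), Add(-76, 190)), -1)) = Mul(Rational(176659, 730), Pow(Add(Rational(398, 269), 114), -1)) = Mul(Rational(176659, 730), Pow(Rational(31064, 269), -1)) = Mul(Rational(176659, 730), Rational(269, 31064)) = Rational(47521271, 22676720)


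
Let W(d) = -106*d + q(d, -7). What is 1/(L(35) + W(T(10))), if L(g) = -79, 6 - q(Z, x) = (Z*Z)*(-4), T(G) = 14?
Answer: -1/773 ≈ -0.0012937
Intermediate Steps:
q(Z, x) = 6 + 4*Z² (q(Z, x) = 6 - Z*Z*(-4) = 6 - Z²*(-4) = 6 - (-4)*Z² = 6 + 4*Z²)
W(d) = 6 - 106*d + 4*d² (W(d) = -106*d + (6 + 4*d²) = 6 - 106*d + 4*d²)
1/(L(35) + W(T(10))) = 1/(-79 + (6 - 106*14 + 4*14²)) = 1/(-79 + (6 - 1484 + 4*196)) = 1/(-79 + (6 - 1484 + 784)) = 1/(-79 - 694) = 1/(-773) = -1/773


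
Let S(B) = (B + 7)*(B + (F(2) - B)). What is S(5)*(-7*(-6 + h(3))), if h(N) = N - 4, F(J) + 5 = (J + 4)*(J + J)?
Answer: 11172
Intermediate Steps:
F(J) = -5 + 2*J*(4 + J) (F(J) = -5 + (J + 4)*(J + J) = -5 + (4 + J)*(2*J) = -5 + 2*J*(4 + J))
h(N) = -4 + N
S(B) = 133 + 19*B (S(B) = (B + 7)*(B + ((-5 + 2*2² + 8*2) - B)) = (7 + B)*(B + ((-5 + 2*4 + 16) - B)) = (7 + B)*(B + ((-5 + 8 + 16) - B)) = (7 + B)*(B + (19 - B)) = (7 + B)*19 = 133 + 19*B)
S(5)*(-7*(-6 + h(3))) = (133 + 19*5)*(-7*(-6 + (-4 + 3))) = (133 + 95)*(-7*(-6 - 1)) = 228*(-7*(-7)) = 228*49 = 11172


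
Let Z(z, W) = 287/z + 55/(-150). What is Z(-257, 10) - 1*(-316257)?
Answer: 2438330033/7710 ≈ 3.1626e+5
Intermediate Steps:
Z(z, W) = -11/30 + 287/z (Z(z, W) = 287/z + 55*(-1/150) = 287/z - 11/30 = -11/30 + 287/z)
Z(-257, 10) - 1*(-316257) = (-11/30 + 287/(-257)) - 1*(-316257) = (-11/30 + 287*(-1/257)) + 316257 = (-11/30 - 287/257) + 316257 = -11437/7710 + 316257 = 2438330033/7710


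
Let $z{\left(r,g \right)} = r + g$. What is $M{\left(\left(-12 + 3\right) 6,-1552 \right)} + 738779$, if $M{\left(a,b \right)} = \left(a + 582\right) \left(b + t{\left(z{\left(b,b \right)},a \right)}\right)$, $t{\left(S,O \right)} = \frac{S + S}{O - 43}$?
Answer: $-46885$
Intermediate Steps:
$z{\left(r,g \right)} = g + r$
$t{\left(S,O \right)} = \frac{2 S}{-43 + O}$
$M{\left(a,b \right)} = \left(582 + a\right) \left(b + \frac{4 b}{-43 + a}\right)$ ($M{\left(a,b \right)} = \left(a + 582\right) \left(b + \frac{2 \left(b + b\right)}{-43 + a}\right) = \left(582 + a\right) \left(b + \frac{2 \cdot 2 b}{-43 + a}\right) = \left(582 + a\right) \left(b + \frac{4 b}{-43 + a}\right)$)
$M{\left(\left(-12 + 3\right) 6,-1552 \right)} + 738779 = - \frac{1552 \left(-22698 + \left(\left(-12 + 3\right) 6\right)^{2} + 543 \left(-12 + 3\right) 6\right)}{-43 + \left(-12 + 3\right) 6} + 738779 = - \frac{1552 \left(-22698 + \left(\left(-9\right) 6\right)^{2} + 543 \left(\left(-9\right) 6\right)\right)}{-43 - 54} + 738779 = - \frac{1552 \left(-22698 + \left(-54\right)^{2} + 543 \left(-54\right)\right)}{-43 - 54} + 738779 = - \frac{1552 \left(-22698 + 2916 - 29322\right)}{-97} + 738779 = \left(-1552\right) \left(- \frac{1}{97}\right) \left(-49104\right) + 738779 = -785664 + 738779 = -46885$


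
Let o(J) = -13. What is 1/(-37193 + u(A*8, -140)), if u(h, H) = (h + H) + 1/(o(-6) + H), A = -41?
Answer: -153/5762134 ≈ -2.6553e-5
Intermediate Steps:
u(h, H) = H + h + 1/(-13 + H) (u(h, H) = (h + H) + 1/(-13 + H) = (H + h) + 1/(-13 + H) = H + h + 1/(-13 + H))
1/(-37193 + u(A*8, -140)) = 1/(-37193 + (1 + (-140)² - 13*(-140) - (-533)*8 - (-5740)*8)/(-13 - 140)) = 1/(-37193 + (1 + 19600 + 1820 - 13*(-328) - 140*(-328))/(-153)) = 1/(-37193 - (1 + 19600 + 1820 + 4264 + 45920)/153) = 1/(-37193 - 1/153*71605) = 1/(-37193 - 71605/153) = 1/(-5762134/153) = -153/5762134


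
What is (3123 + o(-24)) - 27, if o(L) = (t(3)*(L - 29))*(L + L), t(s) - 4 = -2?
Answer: 8184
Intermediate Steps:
t(s) = 2 (t(s) = 4 - 2 = 2)
o(L) = 2*L*(-58 + 2*L) (o(L) = (2*(L - 29))*(L + L) = (2*(-29 + L))*(2*L) = (-58 + 2*L)*(2*L) = 2*L*(-58 + 2*L))
(3123 + o(-24)) - 27 = (3123 + 4*(-24)*(-29 - 24)) - 27 = (3123 + 4*(-24)*(-53)) - 27 = (3123 + 5088) - 27 = 8211 - 27 = 8184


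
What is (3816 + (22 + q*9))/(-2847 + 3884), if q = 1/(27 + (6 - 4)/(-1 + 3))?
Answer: 107473/29036 ≈ 3.7014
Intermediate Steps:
q = 1/28 (q = 1/(27 + 2/2) = 1/(27 + 2*(½)) = 1/(27 + 1) = 1/28 ≈ 0.035714)
(3816 + (22 + q*9))/(-2847 + 3884) = (3816 + (22 + (1/28)*9))/(-2847 + 3884) = (3816 + (22 + 9/28))/1037 = (3816 + 625/28)*(1/1037) = (107473/28)*(1/1037) = 107473/29036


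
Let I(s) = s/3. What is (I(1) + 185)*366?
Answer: 67832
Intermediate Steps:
I(s) = s/3 (I(s) = s*(⅓) = s/3)
(I(1) + 185)*366 = ((⅓)*1 + 185)*366 = (⅓ + 185)*366 = (556/3)*366 = 67832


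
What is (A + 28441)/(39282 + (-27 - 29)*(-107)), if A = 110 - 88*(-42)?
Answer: 32247/45274 ≈ 0.71226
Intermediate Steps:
A = 3806 (A = 110 + 3696 = 3806)
(A + 28441)/(39282 + (-27 - 29)*(-107)) = (3806 + 28441)/(39282 + (-27 - 29)*(-107)) = 32247/(39282 - 56*(-107)) = 32247/(39282 + 5992) = 32247/45274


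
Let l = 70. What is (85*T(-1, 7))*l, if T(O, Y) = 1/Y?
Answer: 850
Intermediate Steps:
(85*T(-1, 7))*l = (85/7)*70 = 850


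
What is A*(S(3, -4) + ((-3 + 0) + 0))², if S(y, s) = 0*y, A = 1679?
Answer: 15111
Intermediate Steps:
S(y, s) = 0
A*(S(3, -4) + ((-3 + 0) + 0))² = 1679*(0 + ((-3 + 0) + 0))² = 1679*(0 + (-3 + 0))² = 1679*(0 - 3)² = 1679*(-3)² = 1679*9 = 15111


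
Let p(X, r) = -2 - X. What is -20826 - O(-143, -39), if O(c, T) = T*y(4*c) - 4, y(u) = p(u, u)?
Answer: 1408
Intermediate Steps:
y(u) = -2 - u
O(c, T) = -4 + T*(-2 - 4*c) (O(c, T) = T*(-2 - 4*c) - 4 = -4 + T*(-2 - 4*c))
-20826 - O(-143, -39) = -20826 - (-4 - 2*(-39)*(1 + 2*(-143))) = -20826 - (-4 - 2*(-39)*(1 - 286)) = -20826 - (-4 - 2*(-39)*(-285)) = -20826 - (-4 - 22230) = -20826 - 1*(-22234) = -20826 + 22234 = 1408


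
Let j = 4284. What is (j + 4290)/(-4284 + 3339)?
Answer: -2858/315 ≈ -9.0730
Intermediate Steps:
(j + 4290)/(-4284 + 3339) = (4284 + 4290)/(-4284 + 3339) = 8574/(-945) = 8574*(-1/945) = -2858/315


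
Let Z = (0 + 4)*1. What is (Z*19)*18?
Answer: 1368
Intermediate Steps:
Z = 4 (Z = 4*1 = 4)
(Z*19)*18 = (4*19)*18 = 76*18 = 1368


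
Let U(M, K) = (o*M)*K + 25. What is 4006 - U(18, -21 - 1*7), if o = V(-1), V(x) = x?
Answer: 3477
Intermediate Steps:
o = -1
U(M, K) = 25 - K*M (U(M, K) = (-M)*K + 25 = -K*M + 25 = 25 - K*M)
4006 - U(18, -21 - 1*7) = 4006 - (25 - 1*(-21 - 1*7)*18) = 4006 - (25 - 1*(-21 - 7)*18) = 4006 - (25 - 1*(-28)*18) = 4006 - (25 + 504) = 4006 - 1*529 = 4006 - 529 = 3477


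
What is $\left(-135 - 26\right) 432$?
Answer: $-69552$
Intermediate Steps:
$\left(-135 - 26\right) 432 = \left(-161\right) 432 = -69552$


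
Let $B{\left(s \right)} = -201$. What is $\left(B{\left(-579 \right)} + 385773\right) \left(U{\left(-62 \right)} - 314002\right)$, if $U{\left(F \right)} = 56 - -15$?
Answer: $-121043003532$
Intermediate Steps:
$U{\left(F \right)} = 71$ ($U{\left(F \right)} = 56 + 15 = 71$)
$\left(B{\left(-579 \right)} + 385773\right) \left(U{\left(-62 \right)} - 314002\right) = \left(-201 + 385773\right) \left(71 - 314002\right) = 385572 \left(-313931\right) = -121043003532$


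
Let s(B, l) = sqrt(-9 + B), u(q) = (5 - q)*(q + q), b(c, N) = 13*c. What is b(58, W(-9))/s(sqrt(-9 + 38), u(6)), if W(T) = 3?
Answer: -754*I/sqrt(9 - sqrt(29)) ≈ -396.58*I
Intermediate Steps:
u(q) = 2*q*(5 - q) (u(q) = (5 - q)*(2*q) = 2*q*(5 - q))
b(58, W(-9))/s(sqrt(-9 + 38), u(6)) = (13*58)/(sqrt(-9 + sqrt(-9 + 38))) = 754/(sqrt(-9 + sqrt(29))) = 754/sqrt(-9 + sqrt(29))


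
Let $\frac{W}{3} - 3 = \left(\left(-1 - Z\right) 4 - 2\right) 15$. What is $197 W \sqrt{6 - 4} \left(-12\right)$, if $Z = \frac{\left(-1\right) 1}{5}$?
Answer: $531900 \sqrt{2} \approx 7.5222 \cdot 10^{5}$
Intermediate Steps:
$Z = - \frac{1}{5}$ ($Z = \left(-1\right) \frac{1}{5} = - \frac{1}{5} \approx -0.2$)
$W = -225$ ($W = 9 + 3 \left(\left(-1 - - \frac{1}{5}\right) 4 - 2\right) 15 = 9 + 3 \left(\left(-1 + \frac{1}{5}\right) 4 - 2\right) 15 = 9 + 3 \left(\left(- \frac{4}{5}\right) 4 - 2\right) 15 = 9 + 3 \left(- \frac{16}{5} - 2\right) 15 = 9 + 3 \left(\left(- \frac{26}{5}\right) 15\right) = 9 + 3 \left(-78\right) = 9 - 234 = -225$)
$197 W \sqrt{6 - 4} \left(-12\right) = 197 \left(-225\right) \sqrt{6 - 4} \left(-12\right) = - 44325 \sqrt{2} \left(-12\right) = - 44325 \left(- 12 \sqrt{2}\right) = 531900 \sqrt{2}$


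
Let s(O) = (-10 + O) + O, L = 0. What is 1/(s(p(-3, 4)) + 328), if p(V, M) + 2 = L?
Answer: 1/314 ≈ 0.0031847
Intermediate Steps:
p(V, M) = -2 (p(V, M) = -2 + 0 = -2)
s(O) = -10 + 2*O
1/(s(p(-3, 4)) + 328) = 1/((-10 + 2*(-2)) + 328) = 1/((-10 - 4) + 328) = 1/(-14 + 328) = 1/314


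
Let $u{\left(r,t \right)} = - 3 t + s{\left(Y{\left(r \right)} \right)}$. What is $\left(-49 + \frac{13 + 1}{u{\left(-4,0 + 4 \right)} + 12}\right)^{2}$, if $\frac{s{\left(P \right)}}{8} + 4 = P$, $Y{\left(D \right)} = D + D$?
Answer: $\frac{5564881}{2304} \approx 2415.3$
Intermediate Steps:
$Y{\left(D \right)} = 2 D$
$s{\left(P \right)} = -32 + 8 P$
$u{\left(r,t \right)} = -32 - 3 t + 16 r$ ($u{\left(r,t \right)} = - 3 t + \left(-32 + 8 \cdot 2 r\right) = - 3 t + \left(-32 + 16 r\right) = -32 - 3 t + 16 r$)
$\left(-49 + \frac{13 + 1}{u{\left(-4,0 + 4 \right)} + 12}\right)^{2} = \left(-49 + \frac{13 + 1}{\left(-32 - 3 \left(0 + 4\right) + 16 \left(-4\right)\right) + 12}\right)^{2} = \left(-49 + \frac{14}{\left(-32 - 12 - 64\right) + 12}\right)^{2} = \left(-49 + \frac{14}{-108 + 12}\right)^{2} = \left(-49 + \frac{14}{-96}\right)^{2} = \left(-49 + 14 \left(- \frac{1}{96}\right)\right)^{2} = \left(-49 - \frac{7}{48}\right)^{2} = \left(- \frac{2359}{48}\right)^{2} = \frac{5564881}{2304}$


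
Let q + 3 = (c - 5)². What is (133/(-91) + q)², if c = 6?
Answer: 2025/169 ≈ 11.982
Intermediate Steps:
q = -2 (q = -3 + (6 - 5)² = -3 + 1² = -3 + 1 = -2)
(133/(-91) + q)² = (133/(-91) - 2)² = (133*(-1/91) - 2)² = (-19/13 - 2)² = (-45/13)² = 2025/169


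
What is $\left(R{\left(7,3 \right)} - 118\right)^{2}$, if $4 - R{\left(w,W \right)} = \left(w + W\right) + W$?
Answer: $16129$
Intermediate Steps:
$R{\left(w,W \right)} = 4 - w - 2 W$ ($R{\left(w,W \right)} = 4 - \left(\left(w + W\right) + W\right) = 4 - \left(\left(W + w\right) + W\right) = 4 - \left(w + 2 W\right) = 4 - w - 2 W$)
$\left(R{\left(7,3 \right)} - 118\right)^{2} = \left(\left(4 - 7 - 6\right) - 118\right)^{2} = \left(-9 - 118\right)^{2} = \left(-127\right)^{2} = 16129$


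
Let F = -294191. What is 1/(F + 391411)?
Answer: 1/97220 ≈ 1.0286e-5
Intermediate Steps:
1/(F + 391411) = 1/(-294191 + 391411) = 1/97220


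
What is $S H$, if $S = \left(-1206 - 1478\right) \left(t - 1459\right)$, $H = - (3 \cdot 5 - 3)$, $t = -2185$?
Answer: $-117365952$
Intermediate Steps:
$H = -12$ ($H = - (15 - 3) = \left(-1\right) 12 = -12$)
$S = 9780496$ ($S = \left(-1206 - 1478\right) \left(-2185 - 1459\right) = \left(-2684\right) \left(-3644\right) = 9780496$)
$S H = 9780496 \left(-12\right) = -117365952$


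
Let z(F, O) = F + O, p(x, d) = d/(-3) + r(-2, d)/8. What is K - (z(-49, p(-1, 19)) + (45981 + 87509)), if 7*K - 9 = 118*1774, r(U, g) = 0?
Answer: -2174105/21 ≈ -1.0353e+5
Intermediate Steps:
K = 209341/7 (K = 9/7 + (118*1774)/7 = 9/7 + (1/7)*209332 = 9/7 + 209332/7 = 209341/7 ≈ 29906.)
p(x, d) = -d/3 (p(x, d) = d/(-3) + 0/8 = d*(-1/3) + 0*(1/8) = -d/3 + 0 = -d/3)
K - (z(-49, p(-1, 19)) + (45981 + 87509)) = 209341/7 - ((-49 - 1/3*19) + (45981 + 87509)) = 209341/7 - ((-49 - 19/3) + 133490) = 209341/7 - (-166/3 + 133490) = 209341/7 - 1*400304/3 = 209341/7 - 400304/3 = -2174105/21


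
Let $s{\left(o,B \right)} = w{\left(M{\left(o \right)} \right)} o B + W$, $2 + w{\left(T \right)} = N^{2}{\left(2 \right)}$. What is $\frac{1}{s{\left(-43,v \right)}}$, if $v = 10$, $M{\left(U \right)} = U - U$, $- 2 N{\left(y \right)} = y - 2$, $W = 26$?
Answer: $\frac{1}{886} \approx 0.0011287$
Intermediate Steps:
$N{\left(y \right)} = 1 - \frac{y}{2}$ ($N{\left(y \right)} = - \frac{y - 2}{2} = - \frac{-2 + y}{2} = 1 - \frac{y}{2}$)
$M{\left(U \right)} = 0$
$w{\left(T \right)} = -2$ ($w{\left(T \right)} = -2 + \left(1 - 1\right)^{2} = -2 + 0^{2} = -2 + 0 = -2$)
$s{\left(o,B \right)} = 26 - 2 B o$ ($s{\left(o,B \right)} = - 2 o B + 26 = - 2 B o + 26 = 26 - 2 B o$)
$\frac{1}{s{\left(-43,v \right)}} = \frac{1}{26 - 20 \left(-43\right)} = \frac{1}{26 + 860} = \frac{1}{886}$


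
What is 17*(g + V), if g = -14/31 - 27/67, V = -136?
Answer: -4832199/2077 ≈ -2326.5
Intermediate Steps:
g = -1775/2077 (g = -14*1/31 - 27*1/67 = -14/31 - 27/67 = -1775/2077 ≈ -0.85460)
17*(g + V) = 17*(-1775/2077 - 136) = 17*(-284247/2077) = -4832199/2077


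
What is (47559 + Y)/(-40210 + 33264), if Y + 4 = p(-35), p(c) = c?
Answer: -23760/3473 ≈ -6.8413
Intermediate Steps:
Y = -39 (Y = -4 - 35 = -39)
(47559 + Y)/(-40210 + 33264) = (47559 - 39)/(-40210 + 33264) = 47520/(-6946) = 47520*(-1/6946) = -23760/3473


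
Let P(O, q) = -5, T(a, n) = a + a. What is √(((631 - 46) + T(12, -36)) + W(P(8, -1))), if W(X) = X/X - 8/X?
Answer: √15290/5 ≈ 24.731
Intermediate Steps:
T(a, n) = 2*a
W(X) = 1 - 8/X
√(((631 - 46) + T(12, -36)) + W(P(8, -1))) = √(((631 - 46) + 2*12) + (-8 - 5)/(-5)) = √((585 + 24) - ⅕*(-13)) = √(609 + 13/5) = √(3058/5) = √15290/5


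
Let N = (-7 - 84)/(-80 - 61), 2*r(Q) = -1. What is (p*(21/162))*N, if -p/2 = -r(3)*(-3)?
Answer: 637/2538 ≈ 0.25099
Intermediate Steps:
r(Q) = -½ (r(Q) = (½)*(-1) = -½)
N = 91/141 (N = -91/(-141) = -91*(-1/141) = 91/141 ≈ 0.64539)
p = 3 (p = -2*(-1*(-½))*(-3) = -(-3) = -2*(-3/2) = 3)
(p*(21/162))*N = (3*(21/162))*(91/141) = (3*(21*(1/162)))*(91/141) = (3*(7/54))*(91/141) = (7/18)*(91/141) = 637/2538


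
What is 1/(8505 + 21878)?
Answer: 1/30383 ≈ 3.2913e-5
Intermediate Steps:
1/(8505 + 21878) = 1/30383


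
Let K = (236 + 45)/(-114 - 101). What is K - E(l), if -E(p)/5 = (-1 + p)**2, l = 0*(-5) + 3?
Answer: 4019/215 ≈ 18.693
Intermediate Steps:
l = 3 (l = 0 + 3 = 3)
E(p) = -5*(-1 + p)**2
K = -281/215 (K = 281/(-215) = 281*(-1/215) = -281/215 ≈ -1.3070)
K - E(l) = -281/215 - (-5)*(-1 + 3)**2 = -281/215 - (-5)*2**2 = -281/215 - (-5)*4 = -281/215 - 1*(-20) = -281/215 + 20 = 4019/215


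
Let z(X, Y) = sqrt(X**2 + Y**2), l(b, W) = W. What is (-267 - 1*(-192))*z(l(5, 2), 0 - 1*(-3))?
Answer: -75*sqrt(13) ≈ -270.42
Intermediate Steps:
(-267 - 1*(-192))*z(l(5, 2), 0 - 1*(-3)) = (-267 - 1*(-192))*sqrt(2**2 + (0 - 1*(-3))**2) = (-267 + 192)*sqrt(4 + (0 + 3)**2) = -75*sqrt(4 + 3**2) = -75*sqrt(4 + 9) = -75*sqrt(13)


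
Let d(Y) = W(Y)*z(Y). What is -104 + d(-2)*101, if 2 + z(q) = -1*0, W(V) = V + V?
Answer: 704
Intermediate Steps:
W(V) = 2*V
z(q) = -2 (z(q) = -2 - 1*0 = -2 + 0 = -2)
d(Y) = -4*Y (d(Y) = (2*Y)*(-2) = -4*Y)
-104 + d(-2)*101 = -104 - 4*(-2)*101 = -104 + 8*101 = -104 + 808 = 704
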